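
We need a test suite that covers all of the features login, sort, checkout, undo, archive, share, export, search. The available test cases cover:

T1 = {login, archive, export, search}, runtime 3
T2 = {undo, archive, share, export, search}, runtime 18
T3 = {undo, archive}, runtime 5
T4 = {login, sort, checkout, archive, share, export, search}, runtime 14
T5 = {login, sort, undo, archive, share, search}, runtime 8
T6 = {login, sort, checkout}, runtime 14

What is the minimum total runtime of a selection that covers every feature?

19

T3, T4 cover every feature at runtime 5 + 14 = 19.
Any cover uses at least 2 test cases; among all covering selections none totals below 19.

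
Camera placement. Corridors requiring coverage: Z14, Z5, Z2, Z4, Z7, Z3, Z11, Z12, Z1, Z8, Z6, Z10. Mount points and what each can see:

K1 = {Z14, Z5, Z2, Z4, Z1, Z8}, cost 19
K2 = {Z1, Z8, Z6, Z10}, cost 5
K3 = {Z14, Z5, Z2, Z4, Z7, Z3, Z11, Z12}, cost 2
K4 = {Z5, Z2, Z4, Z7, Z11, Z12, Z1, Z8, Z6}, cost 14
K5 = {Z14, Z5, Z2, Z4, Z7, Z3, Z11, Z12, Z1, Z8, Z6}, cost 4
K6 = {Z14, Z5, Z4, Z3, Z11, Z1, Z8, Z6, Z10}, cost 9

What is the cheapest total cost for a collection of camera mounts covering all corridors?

K2, K3 cover every corridor at cost 5 + 2 = 7.
Any cover uses at least 2 camera mounts; among all covering selections none totals below 7.

7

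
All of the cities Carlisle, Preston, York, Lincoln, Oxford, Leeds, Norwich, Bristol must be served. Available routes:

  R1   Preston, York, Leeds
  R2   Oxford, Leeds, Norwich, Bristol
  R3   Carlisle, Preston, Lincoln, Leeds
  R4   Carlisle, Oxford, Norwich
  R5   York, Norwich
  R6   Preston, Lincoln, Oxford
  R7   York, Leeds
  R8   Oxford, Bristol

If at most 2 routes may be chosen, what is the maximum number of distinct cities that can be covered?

7

Choosing R2, R3 covers {Carlisle, Preston, Lincoln, Oxford, Leeds, Norwich, Bristol} — 7 cities.
No choice of 2 routes does better; here York is left uncovered.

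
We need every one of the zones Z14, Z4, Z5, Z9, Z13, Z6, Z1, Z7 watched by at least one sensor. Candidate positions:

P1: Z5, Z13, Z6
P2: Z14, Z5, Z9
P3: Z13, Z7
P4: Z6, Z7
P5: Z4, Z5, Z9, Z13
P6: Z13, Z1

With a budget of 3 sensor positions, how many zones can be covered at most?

Choosing P2, P4, P5 covers {Z14, Z4, Z5, Z9, Z13, Z6, Z7} — 7 zones.
No choice of 3 sensor positions does better; here Z1 is left uncovered.

7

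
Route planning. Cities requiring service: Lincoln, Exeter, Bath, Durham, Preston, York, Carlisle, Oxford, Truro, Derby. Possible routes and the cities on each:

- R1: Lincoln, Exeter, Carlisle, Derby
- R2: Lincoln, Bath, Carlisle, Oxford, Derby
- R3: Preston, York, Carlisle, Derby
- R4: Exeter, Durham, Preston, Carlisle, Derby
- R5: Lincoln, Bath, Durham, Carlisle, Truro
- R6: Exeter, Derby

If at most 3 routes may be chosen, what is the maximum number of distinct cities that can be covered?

9

Choosing R1, R3, R5 covers {Lincoln, Exeter, Bath, Durham, Preston, York, Carlisle, Truro, Derby} — 9 cities.
No choice of 3 routes does better; here Oxford is left uncovered.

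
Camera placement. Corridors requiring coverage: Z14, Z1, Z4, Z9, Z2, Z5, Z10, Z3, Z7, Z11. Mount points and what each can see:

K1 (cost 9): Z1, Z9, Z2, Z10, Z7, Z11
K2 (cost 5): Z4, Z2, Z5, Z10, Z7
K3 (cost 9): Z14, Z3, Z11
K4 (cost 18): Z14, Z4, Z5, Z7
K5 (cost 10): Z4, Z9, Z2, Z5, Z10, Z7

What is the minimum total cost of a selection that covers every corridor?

K1, K2, K3 cover every corridor at cost 9 + 5 + 9 = 23.
Any cover uses at least 3 camera mounts; among all covering selections none totals below 23.

23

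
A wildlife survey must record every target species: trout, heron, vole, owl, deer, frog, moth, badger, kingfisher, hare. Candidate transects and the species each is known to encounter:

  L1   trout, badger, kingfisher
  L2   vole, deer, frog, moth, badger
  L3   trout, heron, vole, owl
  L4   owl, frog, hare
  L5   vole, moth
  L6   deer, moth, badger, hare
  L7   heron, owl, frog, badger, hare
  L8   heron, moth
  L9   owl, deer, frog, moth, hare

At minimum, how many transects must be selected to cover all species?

L1, L2, L7 together cover {trout, heron, vole, owl, deer, frog, moth, badger, kingfisher, hare} — every species.
No 2 of the 9 transects cover everything (all 36 pairs fall short), so 3 is minimum.
Greedy (largest uncovered first) would take L2, L3, L1, L4 — 4 transects — but 3 suffice.

3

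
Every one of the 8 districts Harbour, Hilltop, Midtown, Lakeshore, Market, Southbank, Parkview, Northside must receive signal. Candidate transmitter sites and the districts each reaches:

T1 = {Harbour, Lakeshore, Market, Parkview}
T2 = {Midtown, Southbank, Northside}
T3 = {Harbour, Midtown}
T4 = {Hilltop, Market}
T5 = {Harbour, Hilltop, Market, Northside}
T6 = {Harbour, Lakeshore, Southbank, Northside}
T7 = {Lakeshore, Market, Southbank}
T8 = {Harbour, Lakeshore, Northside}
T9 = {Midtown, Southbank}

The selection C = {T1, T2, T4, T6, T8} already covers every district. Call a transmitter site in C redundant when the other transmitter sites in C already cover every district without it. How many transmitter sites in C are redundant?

Drop T1: Parkview uncovered — not redundant.
Drop T2: Midtown uncovered — not redundant.
Drop T4: Hilltop uncovered — not redundant.
Drop T6: the rest still cover every district — redundant.
Drop T8: the rest still cover every district — redundant.
2 redundant: T6, T8.

2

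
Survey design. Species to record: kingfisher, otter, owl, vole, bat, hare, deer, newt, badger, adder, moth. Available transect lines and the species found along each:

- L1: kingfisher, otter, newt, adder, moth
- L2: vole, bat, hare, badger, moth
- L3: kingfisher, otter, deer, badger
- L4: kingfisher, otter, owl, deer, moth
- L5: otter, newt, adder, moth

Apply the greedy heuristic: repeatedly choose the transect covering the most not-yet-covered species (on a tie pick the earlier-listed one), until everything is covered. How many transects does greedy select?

3

Pick 1: L1 covers 5 new species (kingfisher, otter, newt, adder, moth).
Pick 2: L2 covers 4 new species (vole, bat, hare, badger).
Pick 3: L4 covers 2 new species (owl, deer).
Greedy uses 3 transects.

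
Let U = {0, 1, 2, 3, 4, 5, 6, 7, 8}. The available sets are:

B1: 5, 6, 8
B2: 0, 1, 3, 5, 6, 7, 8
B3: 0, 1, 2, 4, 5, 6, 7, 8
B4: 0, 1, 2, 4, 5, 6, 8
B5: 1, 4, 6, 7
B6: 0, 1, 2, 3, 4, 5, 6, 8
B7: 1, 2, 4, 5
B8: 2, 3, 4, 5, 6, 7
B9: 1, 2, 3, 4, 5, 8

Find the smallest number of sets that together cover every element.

B2, B3 together cover {0, 1, 2, 3, 4, 5, 6, 7, 8} — every element.
No single set contains all 9 elements, so 2 is optimal.

2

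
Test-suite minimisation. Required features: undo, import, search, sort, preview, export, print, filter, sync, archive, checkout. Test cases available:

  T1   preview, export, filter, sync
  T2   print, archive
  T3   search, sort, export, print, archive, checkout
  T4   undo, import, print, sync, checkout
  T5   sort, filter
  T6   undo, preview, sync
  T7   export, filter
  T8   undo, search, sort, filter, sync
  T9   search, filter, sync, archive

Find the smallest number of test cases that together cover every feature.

T1, T3, T4 together cover {undo, import, search, sort, preview, export, print, filter, sync, archive, checkout} — every feature.
No 2 of the 9 test cases cover everything (all 36 pairs fall short), so 3 is minimum.

3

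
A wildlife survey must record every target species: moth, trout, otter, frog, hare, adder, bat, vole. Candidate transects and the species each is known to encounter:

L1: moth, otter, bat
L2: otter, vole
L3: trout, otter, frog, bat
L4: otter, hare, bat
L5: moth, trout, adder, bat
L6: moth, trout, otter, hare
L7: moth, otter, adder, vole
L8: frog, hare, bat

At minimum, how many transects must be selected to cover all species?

3

L2, L5, L8 together cover {moth, trout, otter, frog, hare, adder, bat, vole} — every species.
No 2 of the 8 transects cover everything (all 28 pairs fall short), so 3 is minimum.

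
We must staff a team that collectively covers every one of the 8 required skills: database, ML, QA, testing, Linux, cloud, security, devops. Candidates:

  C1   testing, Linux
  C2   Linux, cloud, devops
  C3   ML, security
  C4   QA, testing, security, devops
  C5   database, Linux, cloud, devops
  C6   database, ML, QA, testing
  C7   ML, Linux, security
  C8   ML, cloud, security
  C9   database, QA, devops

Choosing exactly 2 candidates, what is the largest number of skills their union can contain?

Choosing C2, C6 covers {database, ML, QA, testing, Linux, cloud, devops} — 7 skills.
No choice of 2 candidates does better; here security is left uncovered.

7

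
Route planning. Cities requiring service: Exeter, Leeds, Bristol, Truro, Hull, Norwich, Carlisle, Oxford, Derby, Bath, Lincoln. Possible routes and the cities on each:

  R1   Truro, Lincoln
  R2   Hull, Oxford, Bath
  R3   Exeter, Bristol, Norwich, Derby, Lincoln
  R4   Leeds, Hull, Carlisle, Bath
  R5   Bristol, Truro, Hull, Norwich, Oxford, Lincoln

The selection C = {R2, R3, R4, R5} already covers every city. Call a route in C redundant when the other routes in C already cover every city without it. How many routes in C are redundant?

1

Drop R2: the rest still cover every city — redundant.
Drop R3: Exeter, Derby uncovered — not redundant.
Drop R4: Leeds, Carlisle uncovered — not redundant.
Drop R5: Truro uncovered — not redundant.
1 redundant: R2.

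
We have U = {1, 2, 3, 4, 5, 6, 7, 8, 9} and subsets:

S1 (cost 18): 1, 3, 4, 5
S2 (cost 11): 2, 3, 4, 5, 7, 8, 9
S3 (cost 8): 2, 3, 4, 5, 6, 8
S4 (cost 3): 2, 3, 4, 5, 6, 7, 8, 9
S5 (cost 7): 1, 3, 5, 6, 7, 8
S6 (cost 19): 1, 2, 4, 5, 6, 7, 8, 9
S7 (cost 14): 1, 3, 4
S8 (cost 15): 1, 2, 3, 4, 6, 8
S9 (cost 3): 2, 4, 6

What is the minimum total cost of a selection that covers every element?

10

S4, S5 cover every element at cost 3 + 7 = 10.
Any cover uses at least 2 sets; among all covering selections none totals below 10.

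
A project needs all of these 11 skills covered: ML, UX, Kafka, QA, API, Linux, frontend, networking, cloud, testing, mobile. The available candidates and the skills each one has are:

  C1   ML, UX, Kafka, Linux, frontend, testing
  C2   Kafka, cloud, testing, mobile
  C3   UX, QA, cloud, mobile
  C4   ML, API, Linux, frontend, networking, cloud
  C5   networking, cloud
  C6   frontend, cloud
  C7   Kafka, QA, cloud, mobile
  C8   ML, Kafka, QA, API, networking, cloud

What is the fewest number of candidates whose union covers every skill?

3

C1, C2, C8 together cover {ML, UX, Kafka, QA, API, Linux, frontend, networking, cloud, testing, mobile} — every skill.
No 2 of the 8 candidates cover everything (all 28 pairs fall short), so 3 is minimum.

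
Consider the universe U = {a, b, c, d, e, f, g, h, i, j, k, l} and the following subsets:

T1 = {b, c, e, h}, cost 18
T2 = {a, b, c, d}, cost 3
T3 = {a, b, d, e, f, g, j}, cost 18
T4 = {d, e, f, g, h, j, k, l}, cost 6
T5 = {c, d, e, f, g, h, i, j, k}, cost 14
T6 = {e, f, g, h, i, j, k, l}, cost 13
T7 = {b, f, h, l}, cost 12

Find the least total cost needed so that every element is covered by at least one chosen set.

16

T2, T6 cover every element at cost 3 + 13 = 16.
Any cover uses at least 2 sets; among all covering selections none totals below 16.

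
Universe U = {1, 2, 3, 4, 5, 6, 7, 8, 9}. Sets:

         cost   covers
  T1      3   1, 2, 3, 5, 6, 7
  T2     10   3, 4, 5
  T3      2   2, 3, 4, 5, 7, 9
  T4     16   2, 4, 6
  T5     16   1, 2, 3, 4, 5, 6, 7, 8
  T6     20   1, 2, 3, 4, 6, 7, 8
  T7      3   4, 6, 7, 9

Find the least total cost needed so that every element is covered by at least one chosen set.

T3, T5 cover every element at cost 2 + 16 = 18.
Any cover uses at least 2 sets; among all covering selections none totals below 18.
Greedy by coverage-per-cost would pick T3, T1, T5 for 21 — worse than the optimum 18.

18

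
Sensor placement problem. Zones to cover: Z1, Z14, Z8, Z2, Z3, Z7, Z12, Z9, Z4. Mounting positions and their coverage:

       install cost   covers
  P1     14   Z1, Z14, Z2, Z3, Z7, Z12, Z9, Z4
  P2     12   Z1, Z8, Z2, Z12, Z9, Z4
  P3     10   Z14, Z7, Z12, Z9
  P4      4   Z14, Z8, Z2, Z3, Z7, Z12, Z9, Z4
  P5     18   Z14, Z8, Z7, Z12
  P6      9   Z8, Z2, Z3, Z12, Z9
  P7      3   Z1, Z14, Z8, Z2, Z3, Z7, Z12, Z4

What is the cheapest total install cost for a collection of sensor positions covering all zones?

P4, P7 cover every zone at install cost 4 + 3 = 7.
Any cover uses at least 2 sensor positions; among all covering selections none totals below 7.

7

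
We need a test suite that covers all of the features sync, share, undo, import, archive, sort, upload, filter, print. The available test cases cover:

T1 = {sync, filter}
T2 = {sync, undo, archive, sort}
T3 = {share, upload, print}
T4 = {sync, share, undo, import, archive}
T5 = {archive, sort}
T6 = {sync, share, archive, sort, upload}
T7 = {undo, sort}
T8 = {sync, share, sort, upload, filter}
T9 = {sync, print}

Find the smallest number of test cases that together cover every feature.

3

T3, T4, T8 together cover {sync, share, undo, import, archive, sort, upload, filter, print} — every feature.
No 2 of the 9 test cases cover everything (all 36 pairs fall short), so 3 is minimum.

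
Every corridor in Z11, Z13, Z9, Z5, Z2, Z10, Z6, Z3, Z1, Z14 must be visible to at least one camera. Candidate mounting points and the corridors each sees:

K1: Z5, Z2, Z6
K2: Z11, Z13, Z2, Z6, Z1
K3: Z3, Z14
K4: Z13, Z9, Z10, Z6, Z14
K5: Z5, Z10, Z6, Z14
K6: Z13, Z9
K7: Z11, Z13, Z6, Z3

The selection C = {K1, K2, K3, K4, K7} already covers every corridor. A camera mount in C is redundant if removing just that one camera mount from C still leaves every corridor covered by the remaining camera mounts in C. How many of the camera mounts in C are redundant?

Drop K1: Z5 uncovered — not redundant.
Drop K2: Z1 uncovered — not redundant.
Drop K3: the rest still cover every corridor — redundant.
Drop K4: Z9, Z10 uncovered — not redundant.
Drop K7: the rest still cover every corridor — redundant.
2 redundant: K3, K7.

2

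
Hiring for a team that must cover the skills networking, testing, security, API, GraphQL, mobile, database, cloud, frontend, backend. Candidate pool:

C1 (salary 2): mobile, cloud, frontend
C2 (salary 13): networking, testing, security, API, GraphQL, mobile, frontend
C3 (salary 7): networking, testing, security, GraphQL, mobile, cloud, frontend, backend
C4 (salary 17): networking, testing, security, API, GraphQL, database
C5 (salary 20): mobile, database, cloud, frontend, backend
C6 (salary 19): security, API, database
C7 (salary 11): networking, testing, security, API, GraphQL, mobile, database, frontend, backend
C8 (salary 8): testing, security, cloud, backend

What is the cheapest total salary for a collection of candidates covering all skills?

13

C1, C7 cover every skill at salary 2 + 11 = 13.
Any cover uses at least 2 candidates; among all covering selections none totals below 13.
Greedy by coverage-per-salary would pick C1, C3, C7 for 20 — worse than the optimum 13.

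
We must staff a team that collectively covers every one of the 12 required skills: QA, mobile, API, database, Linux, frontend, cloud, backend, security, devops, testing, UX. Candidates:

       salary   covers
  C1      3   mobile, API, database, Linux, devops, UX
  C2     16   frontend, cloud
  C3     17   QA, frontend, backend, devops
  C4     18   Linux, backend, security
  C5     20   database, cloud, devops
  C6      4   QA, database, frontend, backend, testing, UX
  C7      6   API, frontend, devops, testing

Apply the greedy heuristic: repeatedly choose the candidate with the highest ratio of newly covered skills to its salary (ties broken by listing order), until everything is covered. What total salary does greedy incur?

Pick 1: C1 adds 6 new (mobile, API, database, Linux, devops, UX) at salary 3 (ratio 6/3).
Pick 2: C6 adds 4 new (QA, frontend, backend, testing) at salary 4 (ratio 4/4).
Pick 3: C2 adds 1 new (cloud) at salary 16 (ratio 1/16).
Pick 4: C4 adds 1 new (security) at salary 18 (ratio 1/18).
Greedy total salary: 3 + 4 + 16 + 18 = 41.

41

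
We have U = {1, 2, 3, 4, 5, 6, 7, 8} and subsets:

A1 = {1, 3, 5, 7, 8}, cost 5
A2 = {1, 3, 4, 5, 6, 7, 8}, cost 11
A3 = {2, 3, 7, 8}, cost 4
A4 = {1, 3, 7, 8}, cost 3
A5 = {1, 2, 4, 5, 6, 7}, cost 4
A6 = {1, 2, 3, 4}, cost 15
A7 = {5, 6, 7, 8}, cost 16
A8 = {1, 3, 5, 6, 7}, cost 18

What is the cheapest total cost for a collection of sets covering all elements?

7

A4, A5 cover every element at cost 3 + 4 = 7.
Any cover uses at least 2 sets; among all covering selections none totals below 7.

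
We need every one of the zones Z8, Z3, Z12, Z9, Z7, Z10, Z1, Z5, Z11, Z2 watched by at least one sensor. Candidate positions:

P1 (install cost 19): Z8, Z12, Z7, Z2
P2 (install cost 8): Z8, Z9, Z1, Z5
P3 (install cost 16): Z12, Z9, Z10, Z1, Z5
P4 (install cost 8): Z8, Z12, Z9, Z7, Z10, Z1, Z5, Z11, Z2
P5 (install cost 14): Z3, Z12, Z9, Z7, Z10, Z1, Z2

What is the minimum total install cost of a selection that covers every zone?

22

P4, P5 cover every zone at install cost 8 + 14 = 22.
Any cover uses at least 2 sensor positions; among all covering selections none totals below 22.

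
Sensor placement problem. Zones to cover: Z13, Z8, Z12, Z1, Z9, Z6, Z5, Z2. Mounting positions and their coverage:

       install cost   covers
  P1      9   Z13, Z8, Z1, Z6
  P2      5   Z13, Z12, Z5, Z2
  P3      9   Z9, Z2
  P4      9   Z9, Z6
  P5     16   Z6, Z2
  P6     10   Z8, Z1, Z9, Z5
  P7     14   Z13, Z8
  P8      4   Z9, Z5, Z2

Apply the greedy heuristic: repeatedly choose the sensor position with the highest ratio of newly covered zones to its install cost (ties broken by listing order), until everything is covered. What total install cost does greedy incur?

18

Pick 1: P2 adds 4 new (Z13, Z12, Z5, Z2) at install cost 5 (ratio 4/5).
Pick 2: P1 adds 3 new (Z8, Z1, Z6) at install cost 9 (ratio 3/9).
Pick 3: P8 adds 1 new (Z9) at install cost 4 (ratio 1/4).
Greedy total install cost: 5 + 9 + 4 = 18.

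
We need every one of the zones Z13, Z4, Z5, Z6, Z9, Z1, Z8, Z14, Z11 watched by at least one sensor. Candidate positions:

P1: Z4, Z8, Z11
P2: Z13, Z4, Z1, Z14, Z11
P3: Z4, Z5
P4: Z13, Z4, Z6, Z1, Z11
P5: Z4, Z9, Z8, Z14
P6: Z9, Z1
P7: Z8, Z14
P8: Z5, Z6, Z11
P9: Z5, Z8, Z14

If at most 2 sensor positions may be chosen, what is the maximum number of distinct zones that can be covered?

Choosing P4, P5 covers {Z13, Z4, Z6, Z9, Z1, Z8, Z14, Z11} — 8 zones.
No choice of 2 sensor positions does better; here Z5 is left uncovered.

8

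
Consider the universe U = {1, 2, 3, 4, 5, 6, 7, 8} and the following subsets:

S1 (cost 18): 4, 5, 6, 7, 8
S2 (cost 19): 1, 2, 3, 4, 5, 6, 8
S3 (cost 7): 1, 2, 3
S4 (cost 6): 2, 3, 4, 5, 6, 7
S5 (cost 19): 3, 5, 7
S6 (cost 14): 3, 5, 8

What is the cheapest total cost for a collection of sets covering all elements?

25

S1, S3 cover every element at cost 18 + 7 = 25.
Any cover uses at least 2 sets; among all covering selections none totals below 25.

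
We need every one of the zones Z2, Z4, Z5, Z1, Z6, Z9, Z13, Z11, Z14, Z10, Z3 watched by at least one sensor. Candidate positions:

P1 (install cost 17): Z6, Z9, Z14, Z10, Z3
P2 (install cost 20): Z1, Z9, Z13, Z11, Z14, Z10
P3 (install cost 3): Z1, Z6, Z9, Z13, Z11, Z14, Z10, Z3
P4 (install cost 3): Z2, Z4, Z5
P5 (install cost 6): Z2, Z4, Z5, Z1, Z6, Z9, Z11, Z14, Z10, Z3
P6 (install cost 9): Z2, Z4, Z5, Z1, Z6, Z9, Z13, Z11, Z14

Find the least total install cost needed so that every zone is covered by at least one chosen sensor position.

P3, P4 cover every zone at install cost 3 + 3 = 6.
Any cover uses at least 2 sensor positions; among all covering selections none totals below 6.

6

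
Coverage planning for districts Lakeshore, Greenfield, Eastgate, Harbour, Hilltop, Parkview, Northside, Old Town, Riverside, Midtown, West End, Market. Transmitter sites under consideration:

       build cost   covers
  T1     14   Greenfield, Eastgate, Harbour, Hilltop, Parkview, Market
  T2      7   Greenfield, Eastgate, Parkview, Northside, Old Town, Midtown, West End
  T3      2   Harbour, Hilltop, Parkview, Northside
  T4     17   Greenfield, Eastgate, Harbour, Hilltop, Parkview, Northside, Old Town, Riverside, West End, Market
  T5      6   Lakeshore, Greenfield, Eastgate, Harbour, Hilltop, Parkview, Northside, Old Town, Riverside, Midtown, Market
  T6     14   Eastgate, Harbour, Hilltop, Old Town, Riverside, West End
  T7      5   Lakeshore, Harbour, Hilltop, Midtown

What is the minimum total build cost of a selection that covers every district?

13

T2, T5 cover every district at build cost 7 + 6 = 13.
Any cover uses at least 2 transmitter sites; among all covering selections none totals below 13.
Greedy by coverage-per-build cost would pick T3, T5, T2 for 15 — worse than the optimum 13.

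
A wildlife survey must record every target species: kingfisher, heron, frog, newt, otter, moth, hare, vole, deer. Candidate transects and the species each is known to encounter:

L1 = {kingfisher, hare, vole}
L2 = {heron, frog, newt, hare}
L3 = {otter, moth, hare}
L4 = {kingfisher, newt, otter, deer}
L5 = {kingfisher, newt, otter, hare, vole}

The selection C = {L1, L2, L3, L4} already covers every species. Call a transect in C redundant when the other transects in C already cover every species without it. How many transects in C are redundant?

0

Drop L1: vole uncovered — not redundant.
Drop L2: heron, frog uncovered — not redundant.
Drop L3: moth uncovered — not redundant.
Drop L4: deer uncovered — not redundant.
None of the transects in C is redundant.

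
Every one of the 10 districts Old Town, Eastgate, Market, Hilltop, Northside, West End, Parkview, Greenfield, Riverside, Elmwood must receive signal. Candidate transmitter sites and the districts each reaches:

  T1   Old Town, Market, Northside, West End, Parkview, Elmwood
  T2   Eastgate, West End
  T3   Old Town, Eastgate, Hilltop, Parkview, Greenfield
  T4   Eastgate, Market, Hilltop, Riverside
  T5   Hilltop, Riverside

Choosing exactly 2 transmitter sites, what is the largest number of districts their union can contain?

Choosing T1, T3 covers {Old Town, Eastgate, Market, Hilltop, Northside, West End, Parkview, Greenfield, Elmwood} — 9 districts.
No choice of 2 transmitter sites does better; here Riverside is left uncovered.

9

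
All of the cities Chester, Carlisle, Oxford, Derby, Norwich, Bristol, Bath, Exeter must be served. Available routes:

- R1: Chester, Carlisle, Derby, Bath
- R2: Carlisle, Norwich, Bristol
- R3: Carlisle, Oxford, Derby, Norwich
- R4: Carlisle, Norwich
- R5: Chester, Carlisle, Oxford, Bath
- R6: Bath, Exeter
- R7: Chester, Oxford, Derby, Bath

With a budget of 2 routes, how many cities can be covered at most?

7

Choosing R2, R7 covers {Chester, Carlisle, Oxford, Derby, Norwich, Bristol, Bath} — 7 cities.
No choice of 2 routes does better; here Exeter is left uncovered.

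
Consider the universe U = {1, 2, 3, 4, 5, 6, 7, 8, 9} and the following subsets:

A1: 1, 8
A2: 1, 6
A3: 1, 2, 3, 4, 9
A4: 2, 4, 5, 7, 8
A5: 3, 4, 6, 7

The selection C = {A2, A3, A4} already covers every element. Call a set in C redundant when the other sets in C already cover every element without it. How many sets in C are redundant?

0

Drop A2: 6 uncovered — not redundant.
Drop A3: 3, 9 uncovered — not redundant.
Drop A4: 5, 7, 8 uncovered — not redundant.
None of the sets in C is redundant.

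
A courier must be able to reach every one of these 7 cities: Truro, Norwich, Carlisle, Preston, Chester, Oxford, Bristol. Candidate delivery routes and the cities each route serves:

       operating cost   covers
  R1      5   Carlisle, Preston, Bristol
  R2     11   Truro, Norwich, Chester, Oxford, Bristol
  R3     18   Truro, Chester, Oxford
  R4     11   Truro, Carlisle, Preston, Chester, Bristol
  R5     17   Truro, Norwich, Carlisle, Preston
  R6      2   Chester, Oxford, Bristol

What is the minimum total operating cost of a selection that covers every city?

16

R1, R2 cover every city at operating cost 5 + 11 = 16.
Any cover uses at least 2 routes; among all covering selections none totals below 16.
Greedy by coverage-per-operating cost would pick R6, R1, R2 for 18 — worse than the optimum 16.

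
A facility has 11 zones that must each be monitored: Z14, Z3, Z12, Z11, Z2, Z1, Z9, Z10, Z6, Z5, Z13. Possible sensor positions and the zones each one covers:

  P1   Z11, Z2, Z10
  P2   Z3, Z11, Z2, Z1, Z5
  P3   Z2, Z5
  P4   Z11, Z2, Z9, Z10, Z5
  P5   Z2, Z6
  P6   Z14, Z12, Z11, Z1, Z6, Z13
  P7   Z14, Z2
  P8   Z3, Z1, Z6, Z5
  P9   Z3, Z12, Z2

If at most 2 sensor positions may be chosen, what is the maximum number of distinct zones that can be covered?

Choosing P4, P6 covers {Z14, Z12, Z11, Z2, Z1, Z9, Z10, Z6, Z5, Z13} — 10 zones.
No choice of 2 sensor positions does better; here Z3 is left uncovered.

10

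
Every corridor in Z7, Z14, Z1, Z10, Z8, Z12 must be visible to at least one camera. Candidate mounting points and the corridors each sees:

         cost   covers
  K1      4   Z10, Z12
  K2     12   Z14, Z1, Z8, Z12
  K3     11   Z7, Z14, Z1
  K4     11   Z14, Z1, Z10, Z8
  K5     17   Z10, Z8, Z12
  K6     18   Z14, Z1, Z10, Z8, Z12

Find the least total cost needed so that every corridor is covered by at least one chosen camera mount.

26

K1, K3, K4 cover every corridor at cost 4 + 11 + 11 = 26.
Any cover uses at least 2 camera mounts; among all covering selections none totals below 26.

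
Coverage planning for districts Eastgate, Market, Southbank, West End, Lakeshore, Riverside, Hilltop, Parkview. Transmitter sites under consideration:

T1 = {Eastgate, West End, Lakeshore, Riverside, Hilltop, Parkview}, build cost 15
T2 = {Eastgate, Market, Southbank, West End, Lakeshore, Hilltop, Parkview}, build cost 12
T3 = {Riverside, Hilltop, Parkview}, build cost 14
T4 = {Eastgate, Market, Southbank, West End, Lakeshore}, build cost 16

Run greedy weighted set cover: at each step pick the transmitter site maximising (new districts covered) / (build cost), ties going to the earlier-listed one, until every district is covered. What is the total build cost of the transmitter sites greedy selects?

Pick 1: T2 adds 7 new (Eastgate, Market, Southbank, West End, Lakeshore, Hilltop, Parkview) at build cost 12 (ratio 7/12).
Pick 2: T3 adds 1 new (Riverside) at build cost 14 (ratio 1/14).
Greedy total build cost: 12 + 14 = 26.

26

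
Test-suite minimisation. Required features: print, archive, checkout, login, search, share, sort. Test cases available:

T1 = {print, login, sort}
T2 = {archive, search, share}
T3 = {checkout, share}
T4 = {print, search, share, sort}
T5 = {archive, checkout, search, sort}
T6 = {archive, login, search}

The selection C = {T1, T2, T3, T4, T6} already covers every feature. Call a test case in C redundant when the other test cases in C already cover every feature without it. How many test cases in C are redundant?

4

Drop T1: the rest still cover every feature — redundant.
Drop T2: the rest still cover every feature — redundant.
Drop T3: checkout uncovered — not redundant.
Drop T4: the rest still cover every feature — redundant.
Drop T6: the rest still cover every feature — redundant.
4 redundant: T1, T2, T4, T6.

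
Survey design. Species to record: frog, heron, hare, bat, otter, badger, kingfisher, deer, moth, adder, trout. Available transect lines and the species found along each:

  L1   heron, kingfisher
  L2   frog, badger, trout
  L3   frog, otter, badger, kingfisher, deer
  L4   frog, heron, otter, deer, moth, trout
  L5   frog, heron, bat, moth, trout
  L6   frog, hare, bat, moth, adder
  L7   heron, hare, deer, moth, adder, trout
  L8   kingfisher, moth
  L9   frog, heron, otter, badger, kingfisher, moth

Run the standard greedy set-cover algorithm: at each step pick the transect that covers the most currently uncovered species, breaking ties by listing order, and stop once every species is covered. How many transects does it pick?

Pick 1: L4 covers 6 new species (frog, heron, otter, deer, moth, trout).
Pick 2: L6 covers 3 new species (hare, bat, adder).
Pick 3: L3 covers 2 new species (badger, kingfisher).
Greedy uses 3 transects.

3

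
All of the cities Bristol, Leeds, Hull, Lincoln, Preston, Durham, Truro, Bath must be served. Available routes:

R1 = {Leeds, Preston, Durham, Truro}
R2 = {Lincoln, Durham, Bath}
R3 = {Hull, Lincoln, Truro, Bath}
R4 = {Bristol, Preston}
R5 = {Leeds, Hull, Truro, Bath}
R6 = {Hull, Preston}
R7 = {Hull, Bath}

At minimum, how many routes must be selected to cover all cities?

R1, R3, R4 together cover {Bristol, Leeds, Hull, Lincoln, Preston, Durham, Truro, Bath} — every city.
No 2 of the 7 routes cover everything (all 21 pairs fall short), so 3 is minimum.

3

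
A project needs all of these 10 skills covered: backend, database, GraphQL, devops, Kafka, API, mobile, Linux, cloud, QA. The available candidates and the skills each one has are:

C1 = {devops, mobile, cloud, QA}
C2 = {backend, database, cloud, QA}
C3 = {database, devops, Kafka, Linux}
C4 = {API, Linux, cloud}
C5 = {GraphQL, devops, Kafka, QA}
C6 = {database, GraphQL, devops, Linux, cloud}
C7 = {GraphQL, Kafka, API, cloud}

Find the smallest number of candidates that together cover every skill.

C1, C2, C3, C7 together cover {backend, database, GraphQL, devops, Kafka, API, mobile, Linux, cloud, QA} — every skill.
No 3 of the 7 candidates cover everything (all 35 triples fall short), so 4 is minimum.

4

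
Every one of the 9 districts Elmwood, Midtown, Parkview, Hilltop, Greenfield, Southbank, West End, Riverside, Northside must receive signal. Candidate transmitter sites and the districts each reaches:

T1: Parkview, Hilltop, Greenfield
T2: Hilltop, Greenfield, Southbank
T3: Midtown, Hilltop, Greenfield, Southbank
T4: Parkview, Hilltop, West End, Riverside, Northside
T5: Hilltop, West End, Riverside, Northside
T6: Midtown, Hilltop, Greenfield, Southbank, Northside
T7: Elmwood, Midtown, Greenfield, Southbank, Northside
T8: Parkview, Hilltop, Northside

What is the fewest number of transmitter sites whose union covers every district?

2

T4, T7 together cover {Elmwood, Midtown, Parkview, Hilltop, Greenfield, Southbank, West End, Riverside, Northside} — every district.
No single transmitter site contains all 9 districts, so 2 is optimal.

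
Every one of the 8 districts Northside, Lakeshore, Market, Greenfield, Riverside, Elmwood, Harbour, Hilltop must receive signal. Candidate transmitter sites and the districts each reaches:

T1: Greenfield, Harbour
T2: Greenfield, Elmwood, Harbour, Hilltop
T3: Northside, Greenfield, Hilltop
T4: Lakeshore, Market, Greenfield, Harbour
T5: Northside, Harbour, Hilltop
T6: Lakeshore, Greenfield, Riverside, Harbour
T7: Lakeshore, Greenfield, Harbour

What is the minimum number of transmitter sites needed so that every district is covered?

4

T2, T3, T4, T6 together cover {Northside, Lakeshore, Market, Greenfield, Riverside, Elmwood, Harbour, Hilltop} — every district.
No 3 of the 7 transmitter sites cover everything (all 35 triples fall short), so 4 is minimum.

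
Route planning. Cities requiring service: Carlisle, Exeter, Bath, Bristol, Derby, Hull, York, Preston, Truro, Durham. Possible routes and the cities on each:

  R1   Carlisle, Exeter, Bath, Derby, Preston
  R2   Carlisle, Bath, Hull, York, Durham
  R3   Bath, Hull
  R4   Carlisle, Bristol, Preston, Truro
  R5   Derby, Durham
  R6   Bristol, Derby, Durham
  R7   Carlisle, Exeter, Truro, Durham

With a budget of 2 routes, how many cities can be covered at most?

8

Choosing R1, R2 covers {Carlisle, Exeter, Bath, Derby, Hull, York, Preston, Durham} — 8 cities.
No choice of 2 routes does better; here Bristol, Truro are left uncovered.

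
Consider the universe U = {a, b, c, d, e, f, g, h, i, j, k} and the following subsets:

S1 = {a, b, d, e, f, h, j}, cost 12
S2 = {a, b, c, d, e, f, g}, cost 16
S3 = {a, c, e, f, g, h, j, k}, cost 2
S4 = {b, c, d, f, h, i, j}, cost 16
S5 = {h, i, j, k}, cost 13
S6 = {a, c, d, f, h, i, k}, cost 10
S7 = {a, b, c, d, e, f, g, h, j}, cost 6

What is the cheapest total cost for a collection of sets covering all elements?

16

S6, S7 cover every element at cost 10 + 6 = 16.
Any cover uses at least 2 sets; among all covering selections none totals below 16.
Greedy by coverage-per-cost would pick S3, S7, S6 for 18 — worse than the optimum 16.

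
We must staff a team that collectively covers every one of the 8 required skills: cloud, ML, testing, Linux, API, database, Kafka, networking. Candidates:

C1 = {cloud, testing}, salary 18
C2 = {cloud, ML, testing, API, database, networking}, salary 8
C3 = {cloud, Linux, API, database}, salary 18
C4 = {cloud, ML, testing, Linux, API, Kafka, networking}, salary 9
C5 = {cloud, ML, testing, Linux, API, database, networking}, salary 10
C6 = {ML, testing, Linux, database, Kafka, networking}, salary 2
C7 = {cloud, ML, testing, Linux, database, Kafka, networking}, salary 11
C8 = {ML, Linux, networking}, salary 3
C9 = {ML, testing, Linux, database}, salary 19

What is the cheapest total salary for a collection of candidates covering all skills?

10

C2, C6 cover every skill at salary 8 + 2 = 10.
Any cover uses at least 2 candidates; among all covering selections none totals below 10.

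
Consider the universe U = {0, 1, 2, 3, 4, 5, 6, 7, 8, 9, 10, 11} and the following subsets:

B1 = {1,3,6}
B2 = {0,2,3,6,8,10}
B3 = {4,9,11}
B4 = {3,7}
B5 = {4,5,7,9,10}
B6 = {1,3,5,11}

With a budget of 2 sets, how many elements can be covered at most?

Choosing B2, B5 covers {0, 2, 3, 4, 5, 6, 7, 8, 9, 10} — 10 elements.
No choice of 2 sets does better; here 1, 11 are left uncovered.

10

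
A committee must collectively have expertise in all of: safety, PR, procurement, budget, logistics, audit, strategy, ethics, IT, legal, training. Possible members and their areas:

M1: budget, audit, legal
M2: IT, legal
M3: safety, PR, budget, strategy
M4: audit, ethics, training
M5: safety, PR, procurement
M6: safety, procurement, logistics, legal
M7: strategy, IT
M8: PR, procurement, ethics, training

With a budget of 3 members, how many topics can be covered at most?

10

Choosing M3, M4, M6 covers {safety, PR, procurement, budget, logistics, audit, strategy, ethics, legal, training} — 10 topics.
No choice of 3 members does better; here IT is left uncovered.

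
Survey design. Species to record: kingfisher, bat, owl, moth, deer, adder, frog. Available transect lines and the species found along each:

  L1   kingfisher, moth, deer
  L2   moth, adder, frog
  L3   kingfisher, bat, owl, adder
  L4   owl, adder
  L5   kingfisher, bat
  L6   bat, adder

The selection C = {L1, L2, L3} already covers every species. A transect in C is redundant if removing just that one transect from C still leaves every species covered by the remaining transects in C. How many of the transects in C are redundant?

0

Drop L1: deer uncovered — not redundant.
Drop L2: frog uncovered — not redundant.
Drop L3: bat, owl uncovered — not redundant.
None of the transects in C is redundant.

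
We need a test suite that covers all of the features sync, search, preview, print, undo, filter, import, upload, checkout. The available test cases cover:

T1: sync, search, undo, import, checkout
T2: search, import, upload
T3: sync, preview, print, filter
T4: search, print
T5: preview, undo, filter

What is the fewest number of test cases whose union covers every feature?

3

T1, T2, T3 together cover {sync, search, preview, print, undo, filter, import, upload, checkout} — every feature.
No 2 of the 5 test cases cover everything (all 10 pairs fall short), so 3 is minimum.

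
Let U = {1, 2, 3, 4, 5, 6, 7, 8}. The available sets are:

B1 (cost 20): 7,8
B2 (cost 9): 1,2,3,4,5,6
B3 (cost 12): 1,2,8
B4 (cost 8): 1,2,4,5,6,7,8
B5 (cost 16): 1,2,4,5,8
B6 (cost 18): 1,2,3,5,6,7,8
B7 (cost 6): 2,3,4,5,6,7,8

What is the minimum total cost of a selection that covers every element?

14

B4, B7 cover every element at cost 8 + 6 = 14.
Any cover uses at least 2 sets; among all covering selections none totals below 14.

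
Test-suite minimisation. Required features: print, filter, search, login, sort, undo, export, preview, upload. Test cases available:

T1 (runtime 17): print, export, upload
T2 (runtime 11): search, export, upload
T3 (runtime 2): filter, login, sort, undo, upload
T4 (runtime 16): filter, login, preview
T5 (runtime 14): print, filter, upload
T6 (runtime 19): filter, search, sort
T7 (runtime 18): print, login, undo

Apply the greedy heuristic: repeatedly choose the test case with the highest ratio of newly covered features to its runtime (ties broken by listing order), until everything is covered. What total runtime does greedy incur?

43

Pick 1: T3 adds 5 new (filter, login, sort, undo, upload) at runtime 2 (ratio 5/2).
Pick 2: T2 adds 2 new (search, export) at runtime 11 (ratio 2/11).
Pick 3: T5 adds 1 new (print) at runtime 14 (ratio 1/14).
Pick 4: T4 adds 1 new (preview) at runtime 16 (ratio 1/16).
Greedy total runtime: 2 + 11 + 14 + 16 = 43.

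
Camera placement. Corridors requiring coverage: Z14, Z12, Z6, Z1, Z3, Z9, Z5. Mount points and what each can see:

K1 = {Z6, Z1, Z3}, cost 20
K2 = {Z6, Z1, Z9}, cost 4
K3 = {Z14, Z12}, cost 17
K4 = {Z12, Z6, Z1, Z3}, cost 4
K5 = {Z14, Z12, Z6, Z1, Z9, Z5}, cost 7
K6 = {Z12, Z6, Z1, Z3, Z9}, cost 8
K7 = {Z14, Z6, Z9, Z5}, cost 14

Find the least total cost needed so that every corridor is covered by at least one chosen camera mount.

K4, K5 cover every corridor at cost 4 + 7 = 11.
Any cover uses at least 2 camera mounts; among all covering selections none totals below 11.

11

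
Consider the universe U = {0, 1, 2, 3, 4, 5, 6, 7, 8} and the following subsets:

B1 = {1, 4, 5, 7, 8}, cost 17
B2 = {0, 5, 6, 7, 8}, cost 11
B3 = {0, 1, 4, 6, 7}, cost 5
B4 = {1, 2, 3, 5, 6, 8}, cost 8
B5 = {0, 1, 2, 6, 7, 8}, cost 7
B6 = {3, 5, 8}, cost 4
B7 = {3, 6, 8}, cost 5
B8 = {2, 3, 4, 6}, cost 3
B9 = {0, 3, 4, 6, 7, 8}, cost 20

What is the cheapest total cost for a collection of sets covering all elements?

B3, B6, B8 cover every element at cost 5 + 4 + 3 = 12.
Any cover uses at least 2 sets; among all covering selections none totals below 12.

12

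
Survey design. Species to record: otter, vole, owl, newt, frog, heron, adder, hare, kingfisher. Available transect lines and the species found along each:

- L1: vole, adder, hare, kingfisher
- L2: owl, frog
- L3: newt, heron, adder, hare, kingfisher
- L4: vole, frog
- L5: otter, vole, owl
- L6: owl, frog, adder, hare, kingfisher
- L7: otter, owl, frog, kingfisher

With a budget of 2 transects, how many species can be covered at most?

Choosing L3, L5 covers {otter, vole, owl, newt, heron, adder, hare, kingfisher} — 8 species.
No choice of 2 transects does better; here frog is left uncovered.

8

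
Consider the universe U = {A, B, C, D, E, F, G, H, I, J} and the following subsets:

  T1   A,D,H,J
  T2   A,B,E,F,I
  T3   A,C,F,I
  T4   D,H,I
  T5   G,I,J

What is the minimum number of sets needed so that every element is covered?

4

T1, T2, T3, T5 together cover {A, B, C, D, E, F, G, H, I, J} — every element.
No 3 of the 5 sets cover everything (all 10 triples fall short), so 4 is minimum.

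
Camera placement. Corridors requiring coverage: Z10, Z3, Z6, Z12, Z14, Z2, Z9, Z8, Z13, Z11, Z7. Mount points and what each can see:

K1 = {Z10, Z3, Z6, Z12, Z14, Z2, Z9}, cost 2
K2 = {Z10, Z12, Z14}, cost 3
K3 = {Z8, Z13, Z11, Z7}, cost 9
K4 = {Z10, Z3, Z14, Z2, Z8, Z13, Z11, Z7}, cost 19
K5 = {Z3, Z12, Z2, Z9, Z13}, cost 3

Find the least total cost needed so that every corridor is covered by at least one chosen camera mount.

K1, K3 cover every corridor at cost 2 + 9 = 11.
Any cover uses at least 2 camera mounts; among all covering selections none totals below 11.

11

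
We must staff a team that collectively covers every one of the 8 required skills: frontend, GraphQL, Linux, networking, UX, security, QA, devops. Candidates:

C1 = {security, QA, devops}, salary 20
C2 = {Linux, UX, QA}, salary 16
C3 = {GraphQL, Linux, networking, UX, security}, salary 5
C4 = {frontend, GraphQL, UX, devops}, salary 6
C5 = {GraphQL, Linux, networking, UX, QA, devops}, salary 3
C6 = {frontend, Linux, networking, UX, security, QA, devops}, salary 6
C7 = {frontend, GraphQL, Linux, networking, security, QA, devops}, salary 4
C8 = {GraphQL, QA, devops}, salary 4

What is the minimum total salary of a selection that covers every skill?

7

C5, C7 cover every skill at salary 3 + 4 = 7.
Any cover uses at least 2 candidates; among all covering selections none totals below 7.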